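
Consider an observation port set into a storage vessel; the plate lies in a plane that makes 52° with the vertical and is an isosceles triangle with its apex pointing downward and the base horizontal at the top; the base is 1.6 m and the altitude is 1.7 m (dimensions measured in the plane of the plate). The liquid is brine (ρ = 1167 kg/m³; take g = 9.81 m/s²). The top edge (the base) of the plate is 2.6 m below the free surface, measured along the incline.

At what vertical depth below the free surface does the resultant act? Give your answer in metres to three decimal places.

γ = ρg = 1167 × 9.81 / 1000 = 11.44827 kN/m³.
The plate makes 52° with the vertical, i.e. θ = 90° − 52° = 38° to the horizontal. Measuring y along the incline from the free-surface line, vertical depth h = y·sinθ with sinθ = 0.615661.
With the apex down, the centroid sits h/3 = 1.7/3 = 0.566667 m below the base (the top edge), so y_c = 2.6 + 0.566667 = 3.16667 m and h_c = 3.16667 × 0.615661 = 1.9496 m.
A = ½ × 1.6 × 1.7 = 1.36 m².
Resultant F = γ·h_c·A = 11.44827 × 1.9496 × 1.36 = 30.3546 kN.
I_c = b·h³/36 = 1.6 × 1.7³/36 = 0.218356 m⁴.
Centre of pressure: y_p = y_c + I_c/(y_c·A) = 3.16667 + 0.218356/(3.16667 × 1.36) = 3.16667 + 0.0507018 = 3.21737 m along the plane.
Vertically, h_p = y_p·sinθ = 3.21737 × 0.615661 = 1.98081 m.

h_p = 1.981 m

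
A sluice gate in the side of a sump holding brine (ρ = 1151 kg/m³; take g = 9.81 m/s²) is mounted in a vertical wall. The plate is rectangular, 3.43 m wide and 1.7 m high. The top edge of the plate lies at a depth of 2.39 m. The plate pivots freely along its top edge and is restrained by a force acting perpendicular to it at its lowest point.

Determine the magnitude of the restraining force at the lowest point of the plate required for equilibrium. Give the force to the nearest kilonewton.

P ≈ 116 kN

γ = ρg = 1151 × 9.81 / 1000 = 11.29131 kN/m³.
The centroid lies 1.7/2 = 0.85 m below the top edge, so the centroid depth is h_c = 2.39 + 0.85 = 3.24 m.
A = 3.43 × 1.7 = 5.831 m².
Resultant F = γ·h_c·A = 11.29131 × 3.24 × 5.831 = 213.32 kN.
I_c = b·h³/12 = 3.43 × 1.7³/12 = 1.4043 m⁴.
Centre of pressure: y_p = y_c + I_c/(y_c·A) = 3.24 + 1.4043/(3.24 × 5.831) = 3.24 + 0.0743313 = 3.31433 m along the plane.
The resultant acts 0.85 + 0.0743313 = 0.924331 m (along the plate) below the hinge at the top edge, so the moment about the hinge is M = F × 0.924331 = 213.32 × 0.924331 = 197.178 kN·m.
A normal force at the bottom, 1.7 m from the hinge, must supply this moment: P = 197.178/1.7 = 115.987 kN.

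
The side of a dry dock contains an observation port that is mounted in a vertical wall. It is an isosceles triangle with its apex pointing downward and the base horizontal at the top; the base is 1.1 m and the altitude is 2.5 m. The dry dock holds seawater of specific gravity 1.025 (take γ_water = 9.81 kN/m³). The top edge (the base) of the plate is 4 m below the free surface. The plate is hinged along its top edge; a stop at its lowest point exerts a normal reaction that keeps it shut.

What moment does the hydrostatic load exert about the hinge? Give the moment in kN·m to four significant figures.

γ = 1.025 × 9.81 = 10.05525 kN/m³.
With the apex down, the centroid sits h/3 = 2.5/3 = 0.833333 m below the base (the top edge), so the centroid depth is h_c = 4 + 0.833333 = 4.83333 m.
A = ½ × 1.1 × 2.5 = 1.375 m².
Resultant F = γ·h_c·A = 10.05525 × 4.83333 × 1.375 = 66.8255 kN.
I_c = b·h³/36 = 1.1 × 2.5³/36 = 0.477431 m⁴.
Centre of pressure: y_p = y_c + I_c/(y_c·A) = 4.83333 + 0.477431/(4.83333 × 1.375) = 4.83333 + 0.0718392 = 4.90517 m along the plane.
The resultant acts 0.833333 + 0.0718392 = 0.905172 m (along the plate) below the hinge at the top edge, so the moment about the hinge is M = F × 0.905172 = 66.8255 × 0.905172 = 60.4886 kN·m.

M ≈ 60.49 kN·m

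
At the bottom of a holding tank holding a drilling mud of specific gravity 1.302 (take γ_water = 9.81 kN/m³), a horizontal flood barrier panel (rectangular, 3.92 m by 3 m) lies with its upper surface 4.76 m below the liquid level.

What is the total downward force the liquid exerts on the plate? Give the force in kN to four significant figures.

F ≈ 715.0 kN

γ = 1.302 × 9.81 = 12.77262 kN/m³.
The plate is horizontal, so pressure is uniform at p = γ·h = 12.77262 × 4.76 = 60.7977 kN/m².
A = 3.92 × 3 = 11.76 m².
F = p·A = 60.7977 × 11.76 = 714.981 kN.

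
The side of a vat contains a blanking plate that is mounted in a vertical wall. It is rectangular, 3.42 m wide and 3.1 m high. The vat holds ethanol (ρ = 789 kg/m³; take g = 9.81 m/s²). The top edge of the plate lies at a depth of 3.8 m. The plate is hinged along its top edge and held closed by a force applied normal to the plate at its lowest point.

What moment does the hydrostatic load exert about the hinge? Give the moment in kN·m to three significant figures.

γ = ρg = 789 × 9.81 / 1000 = 7.74009 kN/m³.
The centroid lies 3.1/2 = 1.55 m below the top edge, so the centroid depth is h_c = 3.8 + 1.55 = 5.35 m.
A = 3.42 × 3.1 = 10.602 m².
Resultant F = γ·h_c·A = 7.74009 × 5.35 × 10.602 = 439.023 kN.
I_c = b·h³/12 = 3.42 × 3.1³/12 = 8.49044 m⁴.
Centre of pressure: y_p = y_c + I_c/(y_c·A) = 5.35 + 8.49044/(5.35 × 10.602) = 5.35 + 0.149689 = 5.49969 m along the plane.
The resultant acts 1.55 + 0.149689 = 1.69969 m (along the plate) below the hinge at the top edge, so the moment about the hinge is M = F × 1.69969 = 439.023 × 1.69969 = 746.203 kN·m.

M ≈ 746 kN·m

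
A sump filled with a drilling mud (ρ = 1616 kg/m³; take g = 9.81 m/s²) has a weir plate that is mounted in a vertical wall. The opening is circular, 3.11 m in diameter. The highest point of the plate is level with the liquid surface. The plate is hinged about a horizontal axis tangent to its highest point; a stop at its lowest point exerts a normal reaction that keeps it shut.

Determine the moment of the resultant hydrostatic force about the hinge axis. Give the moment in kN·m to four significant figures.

M ≈ 364.0 kN·m

γ = ρg = 1616 × 9.81 / 1000 = 15.85296 kN/m³.
The centroid is at the centre, 1.555 m below the top of the plate, so the centroid depth is h_c = 1.555 m.
A = π(1.555)² = 7.59645 m².
Resultant F = γ·h_c·A = 15.85296 × 1.555 × 7.59645 = 187.263 kN.
I_c = πr⁴/4 = π × 1.555⁴/4 = 4.5921 m⁴.
Centre of pressure: y_p = y_c + I_c/(y_c·A) = 1.555 + 4.5921/(1.555 × 7.59645) = 1.555 + 0.38875 = 1.94375 m along the plane.
The resultant acts 1.555 + 0.38875 = 1.94375 m (along the plate) below the hinge at the top edge, so the moment about the hinge is M = F × 1.94375 = 187.263 × 1.94375 = 363.992 kN·m.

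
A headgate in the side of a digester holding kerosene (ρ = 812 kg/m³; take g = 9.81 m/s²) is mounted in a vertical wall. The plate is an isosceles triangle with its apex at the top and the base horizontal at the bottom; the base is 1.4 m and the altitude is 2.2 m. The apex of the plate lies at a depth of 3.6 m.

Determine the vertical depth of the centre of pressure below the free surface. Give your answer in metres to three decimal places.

γ = ρg = 812 × 9.81 / 1000 = 7.96572 kN/m³.
With the apex up, the centroid sits 2h/3 = 2 × 2.2/3 = 1.46667 m below the apex, so the centroid depth is h_c = 3.6 + 1.46667 = 5.06667 m.
A = ½ × 1.4 × 2.2 = 1.54 m².
Resultant F = γ·h_c·A = 7.96572 × 5.06667 × 1.54 = 62.1539 kN.
I_c = b·h³/36 = 1.4 × 2.2³/36 = 0.414089 m⁴.
Centre of pressure: y_p = y_c + I_c/(y_c·A) = 5.06667 + 0.414089/(5.06667 × 1.54) = 5.06667 + 0.0530702 = 5.11974 m along the plane.

h_p = 5.120 m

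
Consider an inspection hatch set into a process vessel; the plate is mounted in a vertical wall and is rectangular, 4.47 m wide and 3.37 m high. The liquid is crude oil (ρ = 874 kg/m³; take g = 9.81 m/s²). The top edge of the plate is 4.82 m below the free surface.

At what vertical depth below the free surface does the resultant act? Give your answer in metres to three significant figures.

γ = ρg = 874 × 9.81 / 1000 = 8.57394 kN/m³.
The centroid lies 3.37/2 = 1.685 m below the top edge, so the centroid depth is h_c = 4.82 + 1.685 = 6.505 m.
A = 4.47 × 3.37 = 15.0639 m².
Resultant F = γ·h_c·A = 8.57394 × 6.505 × 15.0639 = 840.166 kN.
I_c = b·h³/12 = 4.47 × 3.37³/12 = 14.2566 m⁴.
Centre of pressure: y_p = y_c + I_c/(y_c·A) = 6.505 + 14.2566/(6.505 × 15.0639) = 6.505 + 0.145489 = 6.65049 m along the plane.

h_p = 6.65 m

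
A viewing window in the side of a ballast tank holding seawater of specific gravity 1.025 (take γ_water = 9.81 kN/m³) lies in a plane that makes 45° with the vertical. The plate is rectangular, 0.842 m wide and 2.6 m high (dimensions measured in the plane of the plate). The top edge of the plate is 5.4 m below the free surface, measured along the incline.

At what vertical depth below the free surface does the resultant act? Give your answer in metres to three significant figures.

γ = 1.025 × 9.81 = 10.05525 kN/m³.
The plate makes 45° with the vertical, i.e. θ = 90° − 45° = 45° to the horizontal. Measuring y along the incline from the free-surface line, vertical depth h = y·sinθ with sinθ = 0.707107.
The centroid lies 2.6/2 = 1.3 m below the top edge, so y_c = 5.4 + 1.3 = 6.7 m and h_c = 6.7 × 0.707107 = 4.73762 m.
A = 0.842 × 2.6 = 2.1892 m².
Resultant F = γ·h_c·A = 10.05525 × 4.73762 × 2.1892 = 104.289 kN.
I_c = b·h³/12 = 0.842 × 2.6³/12 = 1.23325 m⁴.
Centre of pressure: y_p = y_c + I_c/(y_c·A) = 6.7 + 1.23325/(6.7 × 2.1892) = 6.7 + 0.0840796 = 6.78408 m along the plane.
Vertically, h_p = y_p·sinθ = 6.78408 × 0.707107 = 4.79707 m.

h_p = 4.80 m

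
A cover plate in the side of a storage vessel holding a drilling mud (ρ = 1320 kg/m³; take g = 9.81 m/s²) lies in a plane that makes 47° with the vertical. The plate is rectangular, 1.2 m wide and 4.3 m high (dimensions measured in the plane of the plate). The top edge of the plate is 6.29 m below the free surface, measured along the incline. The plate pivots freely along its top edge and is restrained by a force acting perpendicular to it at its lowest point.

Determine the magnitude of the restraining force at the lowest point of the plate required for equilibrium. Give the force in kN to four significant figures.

P ≈ 208.6 kN

γ = ρg = 1320 × 9.81 / 1000 = 12.9492 kN/m³.
The plate makes 47° with the vertical, i.e. θ = 90° − 47° = 43° to the horizontal. Measuring y along the incline from the free-surface line, vertical depth h = y·sinθ with sinθ = 0.681998.
The centroid lies 4.3/2 = 2.15 m below the top edge, so y_c = 6.29 + 2.15 = 8.44 m and h_c = 8.44 × 0.681998 = 5.75606 m.
A = 1.2 × 4.3 = 5.16 m².
Resultant F = γ·h_c·A = 12.9492 × 5.75606 × 5.16 = 384.608 kN.
I_c = b·h³/12 = 1.2 × 4.3³/12 = 7.9507 m⁴.
Centre of pressure: y_p = y_c + I_c/(y_c·A) = 8.44 + 7.9507/(8.44 × 5.16) = 8.44 + 0.182563 = 8.62256 m along the plane.
The resultant acts 2.15 + 0.182563 = 2.33256 m (along the plate) below the hinge at the top edge, so the moment about the hinge is M = F × 2.33256 = 384.608 × 2.33256 = 897.121 kN·m.
A normal force at the bottom, 4.3 m from the hinge, must supply this moment: P = 897.121/4.3 = 208.633 kN.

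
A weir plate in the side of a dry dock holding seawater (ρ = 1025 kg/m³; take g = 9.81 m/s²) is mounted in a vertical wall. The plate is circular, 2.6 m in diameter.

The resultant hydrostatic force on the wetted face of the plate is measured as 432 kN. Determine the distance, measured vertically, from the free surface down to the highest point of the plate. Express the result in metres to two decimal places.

d_top ≈ 6.79 m

γ = ρg = 1025 × 9.81 / 1000 = 10.05525 kN/m³.
A = π(1.3)² = 5.30929 m².
From F = γ·h_c·A, the centroid depth is h_c = 432/(10.05525 × 5.30929) = 8.09197 m.
The centroid is at the centre, 1.3 m below the top of the plate, so the highest point sits at h_top = 8.09197 − 1.3 = 6.79197 m below the surface.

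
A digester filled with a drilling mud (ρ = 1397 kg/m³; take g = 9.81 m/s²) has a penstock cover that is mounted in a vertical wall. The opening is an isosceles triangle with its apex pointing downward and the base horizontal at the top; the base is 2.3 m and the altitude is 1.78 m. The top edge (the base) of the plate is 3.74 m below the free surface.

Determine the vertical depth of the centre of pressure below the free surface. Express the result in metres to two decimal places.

γ = ρg = 1397 × 9.81 / 1000 = 13.70457 kN/m³.
With the apex down, the centroid sits h/3 = 1.78/3 = 0.593333 m below the base (the top edge), so the centroid depth is h_c = 3.74 + 0.593333 = 4.33333 m.
A = ½ × 2.3 × 1.78 = 2.047 m².
Resultant F = γ·h_c·A = 13.70457 × 4.33333 × 2.047 = 121.564 kN.
I_c = b·h³/36 = 2.3 × 1.78³/36 = 0.360317 m⁴.
Centre of pressure: y_p = y_c + I_c/(y_c·A) = 4.33333 + 0.360317/(4.33333 × 2.047) = 4.33333 + 0.0406205 = 4.37395 m along the plane.

h_p = 4.37 m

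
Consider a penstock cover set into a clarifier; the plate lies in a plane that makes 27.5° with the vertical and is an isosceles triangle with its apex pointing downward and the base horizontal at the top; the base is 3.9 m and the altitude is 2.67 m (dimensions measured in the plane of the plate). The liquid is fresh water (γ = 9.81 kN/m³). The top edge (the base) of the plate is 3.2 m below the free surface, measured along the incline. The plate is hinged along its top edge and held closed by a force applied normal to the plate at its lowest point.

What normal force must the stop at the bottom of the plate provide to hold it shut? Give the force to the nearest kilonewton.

γ = 9.81 kN/m³.
The plate makes 27.5° with the vertical, i.e. θ = 90° − 27.5° = 62.5° to the horizontal. Measuring y along the incline from the free-surface line, vertical depth h = y·sinθ with sinθ = 0.887011.
With the apex down, the centroid sits h/3 = 2.67/3 = 0.89 m below the base (the top edge), so y_c = 3.2 + 0.89 = 4.09 m and h_c = 4.09 × 0.887011 = 3.62787 m.
A = ½ × 3.9 × 2.67 = 5.2065 m².
Resultant F = γ·h_c·A = 9.81 × 3.62787 × 5.2065 = 185.296 kN.
I_c = b·h³/36 = 3.9 × 2.67³/36 = 2.06203 m⁴.
Centre of pressure: y_p = y_c + I_c/(y_c·A) = 4.09 + 2.06203/(4.09 × 5.2065) = 4.09 + 0.0968335 = 4.18683 m along the plane.
The resultant acts 0.89 + 0.0968335 = 0.986834 m (along the plate) below the hinge at the top edge, so the moment about the hinge is M = F × 0.986834 = 185.296 × 0.986834 = 182.856 kN·m.
A normal force at the bottom, 2.67 m from the hinge, must supply this moment: P = 182.856/2.67 = 68.4854 kN.

P ≈ 68 kN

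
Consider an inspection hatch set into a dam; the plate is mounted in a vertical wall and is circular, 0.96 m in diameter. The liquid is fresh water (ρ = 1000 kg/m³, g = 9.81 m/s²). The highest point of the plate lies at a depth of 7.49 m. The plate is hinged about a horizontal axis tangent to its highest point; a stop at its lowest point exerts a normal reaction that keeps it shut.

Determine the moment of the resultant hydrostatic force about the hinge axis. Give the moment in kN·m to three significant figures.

γ = ρg = 1000 × 9.81 = 9810 N/m³ = 9.81 kN/m³.
The centroid is at the centre, 0.48 m below the top of the plate, so the centroid depth is h_c = 7.49 + 0.48 = 7.97 m.
A = π(0.48)² = 0.723823 m².
Resultant F = γ·h_c·A = 9.81 × 7.97 × 0.723823 = 56.5926 kN.
I_c = πr⁴/4 = π × 0.48⁴/4 = 0.0416922 m⁴.
Centre of pressure: y_p = y_c + I_c/(y_c·A) = 7.97 + 0.0416922/(7.97 × 0.723823) = 7.97 + 0.0072271 = 7.97723 m along the plane.
The resultant acts 0.48 + 0.0072271 = 0.487227 m (along the plate) below the hinge at the top edge, so the moment about the hinge is M = F × 0.487227 = 56.5926 × 0.487227 = 27.5734 kN·m.

M ≈ 27.6 kN·m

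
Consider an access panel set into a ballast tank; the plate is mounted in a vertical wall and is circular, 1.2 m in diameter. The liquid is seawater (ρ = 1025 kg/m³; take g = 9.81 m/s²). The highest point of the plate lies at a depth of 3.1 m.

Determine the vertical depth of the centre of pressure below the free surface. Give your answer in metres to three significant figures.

h_p = 3.72 m

γ = ρg = 1025 × 9.81 / 1000 = 10.05525 kN/m³.
The centroid is at the centre, 0.6 m below the top of the plate, so the centroid depth is h_c = 3.1 + 0.6 = 3.7 m.
A = π(0.6)² = 1.13097 m².
Resultant F = γ·h_c·A = 10.05525 × 3.7 × 1.13097 = 42.0771 kN.
I_c = πr⁴/4 = π × 0.6⁴/4 = 0.101788 m⁴.
Centre of pressure: y_p = y_c + I_c/(y_c·A) = 3.7 + 0.101788/(3.7 × 1.13097) = 3.7 + 0.0243245 = 3.72432 m along the plane.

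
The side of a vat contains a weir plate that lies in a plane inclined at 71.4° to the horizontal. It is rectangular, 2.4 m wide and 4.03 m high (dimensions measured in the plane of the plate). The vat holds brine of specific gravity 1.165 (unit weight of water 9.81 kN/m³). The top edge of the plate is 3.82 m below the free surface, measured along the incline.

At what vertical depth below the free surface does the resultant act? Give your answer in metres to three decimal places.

γ = 1.165 × 9.81 = 11.42865 kN/m³.
Let θ = 71.4° be the plate's angle to the horizontal; measure y along the incline from where the plane meets the free surface. Vertical depth h = y·sinθ with sinθ = 0.947768.
The centroid lies 4.03/2 = 2.015 m below the top edge, so y_c = 3.82 + 2.015 = 5.835 m and h_c = 5.835 × 0.947768 = 5.53023 m.
A = 2.4 × 4.03 = 9.672 m².
Resultant F = γ·h_c·A = 11.42865 × 5.53023 × 9.672 = 611.3 kN.
I_c = b·h³/12 = 2.4 × 4.03³/12 = 13.0902 m⁴.
Centre of pressure: y_p = y_c + I_c/(y_c·A) = 5.835 + 13.0902/(5.835 × 9.672) = 5.835 + 0.231947 = 6.06695 m along the plane.
Vertically, h_p = y_p·sinθ = 6.06695 × 0.947768 = 5.75006 m.

h_p = 5.750 m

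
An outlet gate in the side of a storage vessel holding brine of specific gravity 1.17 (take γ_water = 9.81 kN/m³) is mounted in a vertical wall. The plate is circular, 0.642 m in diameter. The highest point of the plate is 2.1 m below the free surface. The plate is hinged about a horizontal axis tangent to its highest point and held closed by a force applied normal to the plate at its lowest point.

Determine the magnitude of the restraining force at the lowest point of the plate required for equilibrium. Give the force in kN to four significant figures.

P ≈ 4.647 kN

γ = 1.17 × 9.81 = 11.4777 kN/m³.
The centroid is at the centre, 0.321 m below the top of the plate, so the centroid depth is h_c = 2.1 + 0.321 = 2.421 m.
A = π(0.321)² = 0.323713 m².
Resultant F = γ·h_c·A = 11.4777 × 2.421 × 0.323713 = 8.99518 kN.
I_c = πr⁴/4 = π × 0.321⁴/4 = 0.00833892 m⁴.
Centre of pressure: y_p = y_c + I_c/(y_c·A) = 2.421 + 0.00833892/(2.421 × 0.323713) = 2.421 + 0.0106403 = 2.43164 m along the plane.
The resultant acts 0.321 + 0.0106403 = 0.33164 m (along the plate) below the hinge at the top edge, so the moment about the hinge is M = F × 0.33164 = 8.99518 × 0.33164 = 2.98316 kN·m.
A normal force at the bottom, 0.642 m from the hinge, must supply this moment: P = 2.98316/0.642 = 4.64667 kN.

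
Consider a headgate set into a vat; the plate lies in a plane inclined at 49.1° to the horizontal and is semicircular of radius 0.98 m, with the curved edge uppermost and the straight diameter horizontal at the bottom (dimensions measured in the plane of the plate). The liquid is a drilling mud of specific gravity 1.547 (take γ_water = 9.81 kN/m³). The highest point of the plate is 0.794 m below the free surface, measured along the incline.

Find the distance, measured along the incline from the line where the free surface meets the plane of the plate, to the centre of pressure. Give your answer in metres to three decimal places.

γ = 1.547 × 9.81 = 15.17607 kN/m³.
Let θ = 49.1° be the plate's angle to the horizontal; measure y along the incline from where the plane meets the free surface. Vertical depth h = y·sinθ with sinθ = 0.755853.
The centroid lies 4r/(3π) = 0.415925 m above the diameter, so r − 4r/(3π) = 0.98 − 0.415925 = 0.564075 m below the topmost point, so y_c = 0.794 + 0.564075 = 1.35807 m and h_c = 1.35807 × 0.755853 = 1.0265 m.
A = πr²/2 = π × 0.98²/2 = 1.50859 m².
Resultant F = γ·h_c·A = 15.17607 × 1.0265 × 1.50859 = 23.5012 kN.
I_c = (π/8 − 8/(9π))·r⁴ = 0.109757 × 0.98⁴ = 0.101236 m⁴.
Centre of pressure: y_p = y_c + I_c/(y_c·A) = 1.35807 + 0.101236/(1.35807 × 1.50859) = 1.35807 + 0.049413 = 1.40748 m along the plane.

y_p = 1.407 m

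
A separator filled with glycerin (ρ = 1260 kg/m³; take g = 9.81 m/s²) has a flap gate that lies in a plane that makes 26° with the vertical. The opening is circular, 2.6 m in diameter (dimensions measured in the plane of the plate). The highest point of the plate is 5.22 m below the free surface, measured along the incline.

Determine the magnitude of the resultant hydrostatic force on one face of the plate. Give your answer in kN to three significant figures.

F ≈ 385 kN

γ = ρg = 1260 × 9.81 / 1000 = 12.3606 kN/m³.
The plate makes 26° with the vertical, i.e. θ = 90° − 26° = 64° to the horizontal. Measuring y along the incline from the free-surface line, vertical depth h = y·sinθ with sinθ = 0.898794.
The centroid is at the centre, 1.3 m below the top of the plate, so y_c = 5.22 + 1.3 = 6.52 m and h_c = 6.52 × 0.898794 = 5.86014 m.
A = π(1.3)² = 5.30929 m².
Resultant F = γ·h_c·A = 12.3606 × 5.86014 × 5.30929 = 384.578 kN.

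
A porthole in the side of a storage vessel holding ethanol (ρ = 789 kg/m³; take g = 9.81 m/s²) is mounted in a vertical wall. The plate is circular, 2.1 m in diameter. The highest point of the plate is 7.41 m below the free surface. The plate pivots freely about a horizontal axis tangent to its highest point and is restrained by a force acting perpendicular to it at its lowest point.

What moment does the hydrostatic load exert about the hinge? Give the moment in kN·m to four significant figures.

γ = ρg = 789 × 9.81 / 1000 = 7.74009 kN/m³.
The centroid is at the centre, 1.05 m below the top of the plate, so the centroid depth is h_c = 7.41 + 1.05 = 8.46 m.
A = π(1.05)² = 3.46361 m².
Resultant F = γ·h_c·A = 7.74009 × 8.46 × 3.46361 = 226.801 kN.
I_c = πr⁴/4 = π × 1.05⁴/4 = 0.954656 m⁴.
Centre of pressure: y_p = y_c + I_c/(y_c·A) = 8.46 + 0.954656/(8.46 × 3.46361) = 8.46 + 0.0325797 = 8.49258 m along the plane.
The resultant acts 1.05 + 0.0325797 = 1.08258 m (along the plate) below the hinge at the top edge, so the moment about the hinge is M = F × 1.08258 = 226.801 × 1.08258 = 245.53 kN·m.

M ≈ 245.5 kN·m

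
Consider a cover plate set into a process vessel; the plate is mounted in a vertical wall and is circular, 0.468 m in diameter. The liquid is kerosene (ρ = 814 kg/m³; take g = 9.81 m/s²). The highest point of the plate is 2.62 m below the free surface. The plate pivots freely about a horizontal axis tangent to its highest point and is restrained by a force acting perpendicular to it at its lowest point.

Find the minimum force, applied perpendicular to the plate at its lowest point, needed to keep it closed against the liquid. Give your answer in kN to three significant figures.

γ = ρg = 814 × 9.81 / 1000 = 7.98534 kN/m³.
The centroid is at the centre, 0.234 m below the top of the plate, so the centroid depth is h_c = 2.62 + 0.234 = 2.854 m.
A = π(0.234)² = 0.172021 m².
Resultant F = γ·h_c·A = 7.98534 × 2.854 × 0.172021 = 3.92039 kN.
I_c = πr⁴/4 = π × 0.234⁴/4 = 0.0023548 m⁴.
Centre of pressure: y_p = y_c + I_c/(y_c·A) = 2.854 + 0.0023548/(2.854 × 0.172021) = 2.854 + 0.00479644 = 2.8588 m along the plane.
The resultant acts 0.234 + 0.00479644 = 0.238796 m (along the plate) below the hinge at the top edge, so the moment about the hinge is M = F × 0.238796 = 3.92039 × 0.238796 = 0.936173 kN·m.
A normal force at the bottom, 0.468 m from the hinge, must supply this moment: P = 0.936173/0.468 = 2.00037 kN.

P ≈ 2.00 kN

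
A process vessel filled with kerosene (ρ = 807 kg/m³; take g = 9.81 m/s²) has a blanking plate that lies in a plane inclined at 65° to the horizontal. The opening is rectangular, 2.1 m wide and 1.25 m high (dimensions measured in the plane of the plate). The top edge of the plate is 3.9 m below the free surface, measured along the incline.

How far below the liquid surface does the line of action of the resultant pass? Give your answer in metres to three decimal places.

h_p = 4.127 m

γ = ρg = 807 × 9.81 / 1000 = 7.91667 kN/m³.
Let θ = 65° be the plate's angle to the horizontal; measure y along the incline from where the plane meets the free surface. Vertical depth h = y·sinθ with sinθ = 0.906308.
The centroid lies 1.25/2 = 0.625 m below the top edge, so y_c = 3.9 + 0.625 = 4.525 m and h_c = 4.525 × 0.906308 = 4.10104 m.
A = 2.1 × 1.25 = 2.625 m².
Resultant F = γ·h_c·A = 7.91667 × 4.10104 × 2.625 = 85.2248 kN.
I_c = b·h³/12 = 2.1 × 1.25³/12 = 0.341797 m⁴.
Centre of pressure: y_p = y_c + I_c/(y_c·A) = 4.525 + 0.341797/(4.525 × 2.625) = 4.525 + 0.0287753 = 4.55378 m along the plane.
Vertically, h_p = y_p·sinθ = 4.55378 × 0.906308 = 4.12713 m.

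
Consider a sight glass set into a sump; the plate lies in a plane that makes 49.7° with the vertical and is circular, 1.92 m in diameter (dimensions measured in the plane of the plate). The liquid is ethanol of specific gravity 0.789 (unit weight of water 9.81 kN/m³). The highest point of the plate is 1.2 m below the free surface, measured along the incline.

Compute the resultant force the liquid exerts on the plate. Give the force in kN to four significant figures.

γ = 0.789 × 9.81 = 7.74009 kN/m³.
The plate makes 49.7° with the vertical, i.e. θ = 90° − 49.7° = 40.3° to the horizontal. Measuring y along the incline from the free-surface line, vertical depth h = y·sinθ with sinθ = 0.646790.
The centroid is at the centre, 0.96 m below the top of the plate, so y_c = 1.2 + 0.96 = 2.16 m and h_c = 2.16 × 0.646790 = 1.39707 m.
A = π(0.96)² = 2.89529 m².
Resultant F = γ·h_c·A = 7.74009 × 1.39707 × 2.89529 = 31.3081 kN.

F ≈ 31.31 kN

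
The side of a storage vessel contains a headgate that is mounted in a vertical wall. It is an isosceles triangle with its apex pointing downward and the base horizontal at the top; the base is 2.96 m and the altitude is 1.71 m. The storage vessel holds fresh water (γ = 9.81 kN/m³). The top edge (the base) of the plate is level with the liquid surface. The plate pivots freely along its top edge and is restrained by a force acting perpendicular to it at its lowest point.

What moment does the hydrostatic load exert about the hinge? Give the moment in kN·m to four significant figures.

M ≈ 12.10 kN·m

γ = 9.81 kN/m³.
With the apex down, the centroid sits h/3 = 1.71/3 = 0.57 m below the base (the top edge), so the centroid depth is h_c = 0.57 m.
A = ½ × 2.96 × 1.71 = 2.5308 m².
Resultant F = γ·h_c·A = 9.81 × 0.57 × 2.5308 = 14.1515 kN.
I_c = b·h³/36 = 2.96 × 1.71³/36 = 0.411128 m⁴.
Centre of pressure: y_p = y_c + I_c/(y_c·A) = 0.57 + 0.411128/(0.57 × 2.5308) = 0.57 + 0.285 = 0.855 m along the plane.
The resultant acts 0.57 + 0.285 = 0.855 m (along the plate) below the hinge at the top edge, so the moment about the hinge is M = F × 0.855 = 14.1515 × 0.855 = 12.0995 kN·m.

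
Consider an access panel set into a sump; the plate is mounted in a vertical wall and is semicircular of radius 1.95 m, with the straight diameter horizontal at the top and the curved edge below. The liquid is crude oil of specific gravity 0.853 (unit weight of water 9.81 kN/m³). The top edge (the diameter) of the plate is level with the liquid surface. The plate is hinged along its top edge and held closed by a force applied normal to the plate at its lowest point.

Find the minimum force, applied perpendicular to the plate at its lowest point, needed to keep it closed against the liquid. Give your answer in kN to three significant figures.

γ = 0.853 × 9.81 = 8.36793 kN/m³.
The centroid of a semicircle lies 4r/(3π) = 0.827606 m from the diameter, here below the top edge, so the centroid depth is h_c = 0.827606 m.
A = πr²/2 = π × 1.95²/2 = 5.97295 m².
Resultant F = γ·h_c·A = 8.36793 × 0.827606 × 5.97295 = 41.3648 kN.
I_c = (π/8 − 8/(9π))·r⁴ = 0.109757 × 1.95⁴ = 1.58698 m⁴.
Centre of pressure: y_p = y_c + I_c/(y_c·A) = 0.827606 + 1.58698/(0.827606 × 5.97295) = 0.827606 + 0.32104 = 1.14865 m along the plane.
The resultant acts 0.827606 + 0.32104 = 1.14865 m (along the plate) below the hinge at the top edge, so the moment about the hinge is M = F × 1.14865 = 41.3648 × 1.14865 = 47.5137 kN·m.
A normal force at the bottom, 1.95 m from the hinge, must supply this moment: P = 47.5137/1.95 = 24.366 kN.

P ≈ 24.4 kN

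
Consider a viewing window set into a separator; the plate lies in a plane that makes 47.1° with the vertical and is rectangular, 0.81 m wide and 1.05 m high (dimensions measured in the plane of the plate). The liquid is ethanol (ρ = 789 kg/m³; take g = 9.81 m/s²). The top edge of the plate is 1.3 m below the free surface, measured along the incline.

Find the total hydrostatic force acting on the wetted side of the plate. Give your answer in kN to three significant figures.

F ≈ 8.18 kN

γ = ρg = 789 × 9.81 / 1000 = 7.74009 kN/m³.
The plate makes 47.1° with the vertical, i.e. θ = 90° − 47.1° = 42.9° to the horizontal. Measuring y along the incline from the free-surface line, vertical depth h = y·sinθ with sinθ = 0.680721.
The centroid lies 1.05/2 = 0.525 m below the top edge, so y_c = 1.3 + 0.525 = 1.825 m and h_c = 1.825 × 0.680721 = 1.24232 m.
A = 0.81 × 1.05 = 0.8505 m².
Resultant F = γ·h_c·A = 7.74009 × 1.24232 × 0.8505 = 8.17813 kN.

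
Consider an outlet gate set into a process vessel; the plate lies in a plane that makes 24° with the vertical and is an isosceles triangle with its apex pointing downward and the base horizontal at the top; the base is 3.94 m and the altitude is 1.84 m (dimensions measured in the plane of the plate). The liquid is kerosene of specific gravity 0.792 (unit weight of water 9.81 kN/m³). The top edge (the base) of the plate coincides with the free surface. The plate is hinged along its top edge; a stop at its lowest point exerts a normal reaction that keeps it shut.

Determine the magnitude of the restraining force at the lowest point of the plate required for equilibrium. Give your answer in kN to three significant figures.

γ = 0.792 × 9.81 = 7.76952 kN/m³.
The plate makes 24° with the vertical, i.e. θ = 90° − 24° = 66° to the horizontal. Measuring y along the incline from the free-surface line, vertical depth h = y·sinθ with sinθ = 0.913545.
With the apex down, the centroid sits h/3 = 1.84/3 = 0.613333 m below the base (the top edge), so y_c = 0.613333 m and h_c = 0.613333 × 0.913545 = 0.560307 m.
A = ½ × 3.94 × 1.84 = 3.6248 m².
Resultant F = γ·h_c·A = 7.76952 × 0.560307 × 3.6248 = 15.7799 kN.
I_c = b·h³/36 = 3.94 × 1.84³/36 = 0.681785 m⁴.
Centre of pressure: y_p = y_c + I_c/(y_c·A) = 0.613333 + 0.681785/(0.613333 × 3.6248) = 0.613333 + 0.306667 = 0.92 m along the plane.
The resultant acts 0.613333 + 0.306667 = 0.92 m (along the plate) below the hinge at the top edge, so the moment about the hinge is M = F × 0.92 = 15.7799 × 0.92 = 14.5175 kN·m.
A normal force at the bottom, 1.84 m from the hinge, must supply this moment: P = 14.5175/1.84 = 7.88995 kN.

P ≈ 7.89 kN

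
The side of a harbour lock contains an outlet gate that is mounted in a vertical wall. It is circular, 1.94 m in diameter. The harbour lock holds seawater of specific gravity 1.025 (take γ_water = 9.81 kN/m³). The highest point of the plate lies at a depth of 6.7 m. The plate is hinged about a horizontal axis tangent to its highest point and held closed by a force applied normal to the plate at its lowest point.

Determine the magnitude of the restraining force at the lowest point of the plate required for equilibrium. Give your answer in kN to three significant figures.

γ = 1.025 × 9.81 = 10.05525 kN/m³.
The centroid is at the centre, 0.97 m below the top of the plate, so the centroid depth is h_c = 6.7 + 0.97 = 7.67 m.
A = π(0.97)² = 2.95592 m².
Resultant F = γ·h_c·A = 10.05525 × 7.67 × 2.95592 = 227.972 kN.
I_c = πr⁴/4 = π × 0.97⁴/4 = 0.695307 m⁴.
Centre of pressure: y_p = y_c + I_c/(y_c·A) = 7.67 + 0.695307/(7.67 × 2.95592) = 7.67 + 0.0306682 = 7.70067 m along the plane.
The resultant acts 0.97 + 0.0306682 = 1.00067 m (along the plate) below the hinge at the top edge, so the moment about the hinge is M = F × 1.00067 = 227.972 × 1.00067 = 228.125 kN·m.
A normal force at the bottom, 1.94 m from the hinge, must supply this moment: P = 228.125/1.94 = 117.59 kN.

P ≈ 118 kN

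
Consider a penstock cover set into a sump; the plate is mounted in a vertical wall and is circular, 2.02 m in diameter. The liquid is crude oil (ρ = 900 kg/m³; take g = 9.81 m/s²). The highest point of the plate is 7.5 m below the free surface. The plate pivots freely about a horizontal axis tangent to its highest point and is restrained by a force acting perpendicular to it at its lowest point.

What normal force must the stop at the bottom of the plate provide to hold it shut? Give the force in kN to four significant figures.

P ≈ 124.0 kN

γ = ρg = 900 × 9.81 / 1000 = 8.829 kN/m³.
The centroid is at the centre, 1.01 m below the top of the plate, so the centroid depth is h_c = 7.5 + 1.01 = 8.51 m.
A = π(1.01)² = 3.20474 m².
Resultant F = γ·h_c·A = 8.829 × 8.51 × 3.20474 = 240.787 kN.
I_c = πr⁴/4 = π × 1.01⁴/4 = 0.817288 m⁴.
Centre of pressure: y_p = y_c + I_c/(y_c·A) = 8.51 + 0.817288/(8.51 × 3.20474) = 8.51 + 0.0299677 = 8.53997 m along the plane.
The resultant acts 1.01 + 0.0299677 = 1.03997 m (along the plate) below the hinge at the top edge, so the moment about the hinge is M = F × 1.03997 = 240.787 × 1.03997 = 250.411 kN·m.
A normal force at the bottom, 2.02 m from the hinge, must supply this moment: P = 250.411/2.02 = 123.966 kN.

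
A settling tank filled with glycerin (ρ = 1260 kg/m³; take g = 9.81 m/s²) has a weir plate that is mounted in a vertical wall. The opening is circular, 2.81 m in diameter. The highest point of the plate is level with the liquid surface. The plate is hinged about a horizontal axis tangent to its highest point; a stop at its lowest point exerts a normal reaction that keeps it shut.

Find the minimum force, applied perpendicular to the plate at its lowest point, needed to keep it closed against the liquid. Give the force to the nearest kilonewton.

P ≈ 67 kN

γ = ρg = 1260 × 9.81 / 1000 = 12.3606 kN/m³.
The centroid is at the centre, 1.405 m below the top of the plate, so the centroid depth is h_c = 1.405 m.
A = π(1.405)² = 6.20158 m².
Resultant F = γ·h_c·A = 12.3606 × 1.405 × 6.20158 = 107.701 kN.
I_c = πr⁴/4 = π × 1.405⁴/4 = 3.06052 m⁴.
Centre of pressure: y_p = y_c + I_c/(y_c·A) = 1.405 + 3.06052/(1.405 × 6.20158) = 1.405 + 0.35125 = 1.75625 m along the plane.
The resultant acts 1.405 + 0.35125 = 1.75625 m (along the plate) below the hinge at the top edge, so the moment about the hinge is M = F × 1.75625 = 107.701 × 1.75625 = 189.15 kN·m.
A normal force at the bottom, 2.81 m from the hinge, must supply this moment: P = 189.15/2.81 = 67.3132 kN.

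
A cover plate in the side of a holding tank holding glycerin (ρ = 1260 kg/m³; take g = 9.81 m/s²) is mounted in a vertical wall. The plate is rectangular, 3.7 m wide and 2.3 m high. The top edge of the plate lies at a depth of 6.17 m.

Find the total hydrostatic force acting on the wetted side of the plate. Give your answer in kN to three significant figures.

F ≈ 770 kN

γ = ρg = 1260 × 9.81 / 1000 = 12.3606 kN/m³.
The centroid lies 2.3/2 = 1.15 m below the top edge, so the centroid depth is h_c = 6.17 + 1.15 = 7.32 m.
A = 3.7 × 2.3 = 8.51 m².
Resultant F = γ·h_c·A = 12.3606 × 7.32 × 8.51 = 769.981 kN.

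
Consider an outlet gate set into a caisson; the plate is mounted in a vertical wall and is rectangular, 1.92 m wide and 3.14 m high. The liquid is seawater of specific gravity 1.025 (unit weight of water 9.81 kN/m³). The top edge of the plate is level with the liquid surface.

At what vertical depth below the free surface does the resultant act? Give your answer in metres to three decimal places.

γ = 1.025 × 9.81 = 10.05525 kN/m³.
The centroid lies 3.14/2 = 1.57 m below the top edge, so the centroid depth is h_c = 1.57 m.
A = 1.92 × 3.14 = 6.0288 m².
Resultant F = γ·h_c·A = 10.05525 × 1.57 × 6.0288 = 95.1751 kN.
I_c = b·h³/12 = 1.92 × 3.14³/12 = 4.95346 m⁴.
Centre of pressure: y_p = y_c + I_c/(y_c·A) = 1.57 + 4.95346/(1.57 × 6.0288) = 1.57 + 0.523333 = 2.09333 m along the plane.

h_p = 2.093 m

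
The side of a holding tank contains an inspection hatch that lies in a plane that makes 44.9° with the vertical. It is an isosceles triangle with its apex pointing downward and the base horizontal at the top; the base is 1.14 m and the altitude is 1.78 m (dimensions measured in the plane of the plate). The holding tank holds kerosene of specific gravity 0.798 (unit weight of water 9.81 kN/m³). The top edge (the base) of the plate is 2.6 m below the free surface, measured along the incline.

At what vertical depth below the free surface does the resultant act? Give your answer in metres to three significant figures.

h_p = 2.30 m

γ = 0.798 × 9.81 = 7.82838 kN/m³.
The plate makes 44.9° with the vertical, i.e. θ = 90° − 44.9° = 45.1° to the horizontal. Measuring y along the incline from the free-surface line, vertical depth h = y·sinθ with sinθ = 0.708340.
With the apex down, the centroid sits h/3 = 1.78/3 = 0.593333 m below the base (the top edge), so y_c = 2.6 + 0.593333 = 3.19333 m and h_c = 3.19333 × 0.708340 = 2.26196 m.
A = ½ × 1.14 × 1.78 = 1.0146 m².
Resultant F = γ·h_c·A = 7.82838 × 2.26196 × 1.0146 = 17.966 kN.
I_c = b·h³/36 = 1.14 × 1.78³/36 = 0.178592 m⁴.
Centre of pressure: y_p = y_c + I_c/(y_c·A) = 3.19333 + 0.178592/(3.19333 × 1.0146) = 3.19333 + 0.0551218 = 3.24845 m along the plane.
Vertically, h_p = y_p·sinθ = 3.24845 × 0.708340 = 2.30101 m.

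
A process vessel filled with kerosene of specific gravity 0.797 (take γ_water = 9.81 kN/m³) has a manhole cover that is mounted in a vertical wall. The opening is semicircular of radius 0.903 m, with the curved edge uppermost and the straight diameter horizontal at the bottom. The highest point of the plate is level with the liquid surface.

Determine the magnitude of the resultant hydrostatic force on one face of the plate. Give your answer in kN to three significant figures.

F ≈ 5.21 kN

γ = 0.797 × 9.81 = 7.81857 kN/m³.
The centroid lies 4r/(3π) = 0.383245 m above the diameter, so r − 4r/(3π) = 0.903 − 0.383245 = 0.519755 m below the topmost point, so the centroid depth is h_c = 0.519755 m.
A = πr²/2 = π × 0.903²/2 = 1.28084 m².
Resultant F = γ·h_c·A = 7.81857 × 0.519755 × 1.28084 = 5.205 kN.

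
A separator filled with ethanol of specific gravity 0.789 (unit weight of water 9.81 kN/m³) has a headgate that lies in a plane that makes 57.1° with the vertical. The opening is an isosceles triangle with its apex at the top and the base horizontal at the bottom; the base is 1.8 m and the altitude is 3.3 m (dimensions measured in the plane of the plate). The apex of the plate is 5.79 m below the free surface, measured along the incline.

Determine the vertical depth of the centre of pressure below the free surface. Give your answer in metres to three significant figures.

γ = 0.789 × 9.81 = 7.74009 kN/m³.
The plate makes 57.1° with the vertical, i.e. θ = 90° − 57.1° = 32.9° to the horizontal. Measuring y along the incline from the free-surface line, vertical depth h = y·sinθ with sinθ = 0.543174.
With the apex up, the centroid sits 2h/3 = 2 × 3.3/3 = 2.2 m below the apex, so y_c = 5.79 + 2.2 = 7.99 m and h_c = 7.99 × 0.543174 = 4.33996 m.
A = ½ × 1.8 × 3.3 = 2.97 m².
Resultant F = γ·h_c·A = 7.74009 × 4.33996 × 2.97 = 99.7673 kN.
I_c = b·h³/36 = 1.8 × 3.3³/36 = 1.79685 m⁴.
Centre of pressure: y_p = y_c + I_c/(y_c·A) = 7.99 + 1.79685/(7.99 × 2.97) = 7.99 + 0.0757196 = 8.06572 m along the plane.
Vertically, h_p = y_p·sinθ = 8.06572 × 0.543174 = 4.38109 m.

h_p = 4.38 m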